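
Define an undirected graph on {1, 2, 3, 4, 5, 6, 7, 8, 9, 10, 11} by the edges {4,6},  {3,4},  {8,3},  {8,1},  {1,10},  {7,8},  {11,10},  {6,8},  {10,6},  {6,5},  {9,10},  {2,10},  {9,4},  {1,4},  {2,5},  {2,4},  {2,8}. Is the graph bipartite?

Partition the vertices as {4, 5, 8, 10} vs {1, 2, 3, 6, 7, 9, 11}. Each listed edge has one endpoint in each part, so the graph is bipartite.

Yes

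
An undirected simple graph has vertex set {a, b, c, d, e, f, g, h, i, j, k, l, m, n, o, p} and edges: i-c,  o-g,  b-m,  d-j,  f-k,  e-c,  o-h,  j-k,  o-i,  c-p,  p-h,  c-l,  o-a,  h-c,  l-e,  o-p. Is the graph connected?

Component: {n}
Component: {b, m}
Component: {d, f, j, k}
Component: {a, c, e, g, h, i, l, o, p}
There are 4 separate components, so the graph is not connected.

No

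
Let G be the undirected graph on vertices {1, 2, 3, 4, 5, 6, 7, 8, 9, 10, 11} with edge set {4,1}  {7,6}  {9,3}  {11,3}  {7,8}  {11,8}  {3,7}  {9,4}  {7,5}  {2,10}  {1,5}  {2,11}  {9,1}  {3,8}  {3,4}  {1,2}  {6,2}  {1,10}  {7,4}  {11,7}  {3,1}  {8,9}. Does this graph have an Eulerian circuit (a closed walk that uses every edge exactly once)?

Degrees: 1:6, 2:4, 3:6, 4:4, 5:2, 6:2, 7:6, 8:4, 9:4, 10:2, 11:4
Every vertex has even degree and the edges form a single connected piece, so an Eulerian circuit exists.

Yes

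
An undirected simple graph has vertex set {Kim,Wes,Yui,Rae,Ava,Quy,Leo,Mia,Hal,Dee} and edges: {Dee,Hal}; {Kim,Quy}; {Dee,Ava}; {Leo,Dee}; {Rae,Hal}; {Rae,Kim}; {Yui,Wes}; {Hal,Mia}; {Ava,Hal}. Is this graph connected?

No

Component: {Wes, Yui}
Component: {Kim, Rae, Ava, Quy, Leo, Mia, Hal, Dee}
No edge joins these 2 groups, so the graph is disconnected.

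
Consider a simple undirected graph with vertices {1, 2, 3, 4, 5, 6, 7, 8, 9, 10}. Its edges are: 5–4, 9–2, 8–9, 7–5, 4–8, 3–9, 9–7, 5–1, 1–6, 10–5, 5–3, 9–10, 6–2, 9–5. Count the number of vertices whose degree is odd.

0

Degrees: 1:2, 2:2, 3:2, 4:2, 5:6, 6:2, 7:2, 8:2, 9:6, 10:2
Odd-degree vertices: none.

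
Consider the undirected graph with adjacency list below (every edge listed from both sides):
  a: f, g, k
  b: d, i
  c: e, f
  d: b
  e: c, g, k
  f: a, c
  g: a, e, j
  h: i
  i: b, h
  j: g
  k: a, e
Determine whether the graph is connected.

No

Component: {b, d, h, i}
Component: {a, c, e, f, g, j, k}
There are 2 separate components, so the graph is not connected.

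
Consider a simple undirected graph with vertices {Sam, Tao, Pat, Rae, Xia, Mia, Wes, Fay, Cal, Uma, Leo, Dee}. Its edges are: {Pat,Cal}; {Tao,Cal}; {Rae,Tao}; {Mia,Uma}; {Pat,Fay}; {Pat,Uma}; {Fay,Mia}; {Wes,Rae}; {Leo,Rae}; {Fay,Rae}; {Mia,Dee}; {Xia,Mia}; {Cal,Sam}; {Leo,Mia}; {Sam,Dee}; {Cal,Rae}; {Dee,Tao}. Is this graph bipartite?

The cycle Tao-Rae-Cal-Tao has length 3, which is odd, so the graph is not bipartite.

No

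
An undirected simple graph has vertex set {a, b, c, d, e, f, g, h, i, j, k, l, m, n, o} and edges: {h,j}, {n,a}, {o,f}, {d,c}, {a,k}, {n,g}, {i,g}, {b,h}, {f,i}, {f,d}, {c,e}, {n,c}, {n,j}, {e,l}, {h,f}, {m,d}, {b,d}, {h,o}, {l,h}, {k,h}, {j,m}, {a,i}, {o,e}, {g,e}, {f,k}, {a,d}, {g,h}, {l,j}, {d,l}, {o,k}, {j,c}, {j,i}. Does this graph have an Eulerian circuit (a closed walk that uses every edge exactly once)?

No

Degrees: a:4, b:2, c:4, d:6, e:4, f:5, g:4, h:7, i:4, j:6, k:4, l:4, m:2, n:4, o:4
Vertices with odd degree: f, h. An Eulerian circuit requires all degrees even.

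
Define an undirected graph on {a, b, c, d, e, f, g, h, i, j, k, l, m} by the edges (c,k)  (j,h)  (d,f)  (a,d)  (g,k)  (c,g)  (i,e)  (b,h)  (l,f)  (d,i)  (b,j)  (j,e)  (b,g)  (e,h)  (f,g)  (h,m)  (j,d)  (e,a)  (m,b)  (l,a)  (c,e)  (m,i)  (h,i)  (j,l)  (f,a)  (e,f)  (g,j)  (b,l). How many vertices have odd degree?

Degrees: a:4, b:5, c:3, d:4, e:6, f:5, g:5, h:5, i:4, j:6, k:2, l:4, m:3
Odd-degree vertices: b, c, f, g, h, m.

6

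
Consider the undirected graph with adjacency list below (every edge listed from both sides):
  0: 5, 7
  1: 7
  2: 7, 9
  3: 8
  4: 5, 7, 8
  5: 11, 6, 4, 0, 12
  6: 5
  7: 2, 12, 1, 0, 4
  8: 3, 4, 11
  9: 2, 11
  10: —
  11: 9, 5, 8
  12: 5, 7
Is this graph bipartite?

Partition the vertices as {5, 7, 8, 9, 10} vs {0, 1, 2, 3, 4, 6, 11, 12}. Each listed edge has one endpoint in each part, so the graph is bipartite.

Yes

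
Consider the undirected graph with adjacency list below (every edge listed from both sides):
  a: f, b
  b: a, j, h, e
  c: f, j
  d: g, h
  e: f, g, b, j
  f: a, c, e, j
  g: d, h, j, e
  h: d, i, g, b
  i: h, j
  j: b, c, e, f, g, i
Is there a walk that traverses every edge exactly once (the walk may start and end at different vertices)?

Yes

Degrees: a:2, b:4, c:2, d:2, e:4, f:4, g:4, h:4, i:2, j:6
Odd-degree vertices: none (0 total).
The non-isolated vertices are connected and exactly 0 have odd degree, so an Eulerian trail exists.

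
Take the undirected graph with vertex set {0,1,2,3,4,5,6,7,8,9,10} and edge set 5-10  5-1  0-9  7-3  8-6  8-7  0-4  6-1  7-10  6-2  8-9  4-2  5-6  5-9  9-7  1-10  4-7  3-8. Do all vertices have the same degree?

Degrees: 0:2, 1:3, 2:2, 3:2, 4:3, 5:4, 6:4, 7:5, 8:4, 9:4, 10:3
Vertex 0 has degree 2 while 7 has degree 5, so the graph is not regular.

No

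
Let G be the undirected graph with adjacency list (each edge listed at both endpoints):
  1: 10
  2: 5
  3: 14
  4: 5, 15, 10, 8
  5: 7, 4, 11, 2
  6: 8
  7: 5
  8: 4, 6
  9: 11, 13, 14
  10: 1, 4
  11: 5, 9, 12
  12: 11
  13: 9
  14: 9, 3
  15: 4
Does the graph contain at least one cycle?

No

The graph has 15 vertices, 14 edges, and 1 connected component.
A forest on 15 vertices with 1 component has exactly 14 edges, which matches — so no cycle.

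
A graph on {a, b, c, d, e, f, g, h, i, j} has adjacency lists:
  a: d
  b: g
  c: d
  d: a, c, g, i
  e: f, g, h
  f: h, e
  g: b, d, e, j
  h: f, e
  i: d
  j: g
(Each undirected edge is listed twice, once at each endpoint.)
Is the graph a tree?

|V| = 10, |E| = 10.
Connected but with 10 > 9 edges, so it has a cycle and is not a tree.

No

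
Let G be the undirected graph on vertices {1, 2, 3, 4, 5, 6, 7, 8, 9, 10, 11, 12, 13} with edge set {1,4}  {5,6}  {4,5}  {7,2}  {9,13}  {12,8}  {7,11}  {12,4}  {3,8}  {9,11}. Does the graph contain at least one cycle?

No

|V| = 13, |E| = 10, number of components = 3.
Since 10 = 13 - 3, the graph is a forest and contains no cycle.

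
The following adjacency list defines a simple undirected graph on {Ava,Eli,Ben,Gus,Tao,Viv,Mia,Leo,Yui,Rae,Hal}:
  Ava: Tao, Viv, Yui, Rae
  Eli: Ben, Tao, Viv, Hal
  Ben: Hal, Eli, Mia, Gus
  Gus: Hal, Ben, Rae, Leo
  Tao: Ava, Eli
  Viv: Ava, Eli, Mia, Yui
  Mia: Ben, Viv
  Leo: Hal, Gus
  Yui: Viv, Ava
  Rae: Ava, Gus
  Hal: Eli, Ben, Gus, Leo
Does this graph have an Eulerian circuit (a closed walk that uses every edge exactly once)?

Yes

Degrees: Ava:4, Eli:4, Ben:4, Gus:4, Tao:2, Viv:4, Mia:2, Leo:2, Yui:2, Rae:2, Hal:4
Every vertex has even degree and the edges form a single connected piece, so an Eulerian circuit exists.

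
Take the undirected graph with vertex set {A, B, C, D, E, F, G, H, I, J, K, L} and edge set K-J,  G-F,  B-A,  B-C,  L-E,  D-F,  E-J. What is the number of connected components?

5

Component: {H}
Component: {I}
Component: {A, B, C}
Component: {D, F, G}
Component: {E, J, K, L}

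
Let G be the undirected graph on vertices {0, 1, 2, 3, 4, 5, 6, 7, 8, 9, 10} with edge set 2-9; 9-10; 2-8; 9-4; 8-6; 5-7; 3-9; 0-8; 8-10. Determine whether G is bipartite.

A valid 2-coloring puts {1, 7, 8, 9} on one side and {0, 2, 3, 4, 5, 6, 10} on the other; every edge crosses between the two sides.

Yes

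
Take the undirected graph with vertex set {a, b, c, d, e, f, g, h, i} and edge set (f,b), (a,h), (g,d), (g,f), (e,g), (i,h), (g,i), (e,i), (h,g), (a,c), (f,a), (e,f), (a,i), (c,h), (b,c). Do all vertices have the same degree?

Degrees: a:4, b:2, c:3, d:1, e:3, f:4, g:5, h:4, i:4
Vertex d has degree 1 while g has degree 5, so the graph is not regular.

No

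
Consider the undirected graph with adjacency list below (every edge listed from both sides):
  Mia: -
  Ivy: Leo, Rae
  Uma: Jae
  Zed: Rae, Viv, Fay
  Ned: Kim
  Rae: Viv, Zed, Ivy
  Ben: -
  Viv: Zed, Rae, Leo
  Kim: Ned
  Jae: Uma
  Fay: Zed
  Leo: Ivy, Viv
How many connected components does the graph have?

5

Component: {Mia}
Component: {Ben}
Component: {Uma, Jae}
Component: {Ned, Kim}
Component: {Ivy, Zed, Rae, Viv, Fay, Leo}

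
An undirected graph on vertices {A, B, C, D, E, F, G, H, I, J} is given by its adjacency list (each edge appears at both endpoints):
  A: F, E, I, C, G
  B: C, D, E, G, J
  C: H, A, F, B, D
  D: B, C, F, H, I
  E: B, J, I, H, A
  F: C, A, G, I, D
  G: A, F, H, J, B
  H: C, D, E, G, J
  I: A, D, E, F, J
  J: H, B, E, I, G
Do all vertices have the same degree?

Degrees: A:5, B:5, C:5, D:5, E:5, F:5, G:5, H:5, I:5, J:5
All degrees equal 5; the graph is regular.

Yes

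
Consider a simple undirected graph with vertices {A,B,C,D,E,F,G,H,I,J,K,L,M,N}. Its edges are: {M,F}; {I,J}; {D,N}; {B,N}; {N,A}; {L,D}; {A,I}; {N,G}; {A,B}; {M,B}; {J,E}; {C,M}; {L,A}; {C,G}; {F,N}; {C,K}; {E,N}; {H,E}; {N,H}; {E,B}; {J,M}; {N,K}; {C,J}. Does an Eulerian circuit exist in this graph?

Degrees: A:4, B:4, C:4, D:2, E:4, F:2, G:2, H:2, I:2, J:4, K:2, L:2, M:4, N:8
Every vertex has even degree and the edges form a single connected piece, so an Eulerian circuit exists.

Yes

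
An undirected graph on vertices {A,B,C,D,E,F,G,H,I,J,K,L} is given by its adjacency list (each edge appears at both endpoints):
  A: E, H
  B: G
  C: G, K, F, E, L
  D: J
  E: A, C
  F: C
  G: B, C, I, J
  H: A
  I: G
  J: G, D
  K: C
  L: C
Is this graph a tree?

Yes

The graph has 12 vertices and 11 edges.
Connected and |E| = |V| - 1, which characterizes a tree.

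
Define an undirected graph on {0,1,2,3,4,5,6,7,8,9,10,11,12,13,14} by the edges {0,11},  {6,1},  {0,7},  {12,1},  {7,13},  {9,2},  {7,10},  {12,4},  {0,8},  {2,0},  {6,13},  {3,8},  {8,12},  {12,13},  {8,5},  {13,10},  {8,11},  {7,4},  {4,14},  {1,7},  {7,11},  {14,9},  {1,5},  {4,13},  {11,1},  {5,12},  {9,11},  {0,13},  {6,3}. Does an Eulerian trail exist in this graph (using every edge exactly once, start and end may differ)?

Degrees: 0:5, 1:5, 2:2, 3:2, 4:4, 5:3, 6:3, 7:6, 8:5, 9:3, 10:2, 11:5, 12:5, 13:6, 14:2
Odd-degree vertices: 0, 1, 5, 6, 8, 9, 11, 12 (8 total).
An Eulerian trail requires 0 or 2 odd-degree vertices; here there are 8.

No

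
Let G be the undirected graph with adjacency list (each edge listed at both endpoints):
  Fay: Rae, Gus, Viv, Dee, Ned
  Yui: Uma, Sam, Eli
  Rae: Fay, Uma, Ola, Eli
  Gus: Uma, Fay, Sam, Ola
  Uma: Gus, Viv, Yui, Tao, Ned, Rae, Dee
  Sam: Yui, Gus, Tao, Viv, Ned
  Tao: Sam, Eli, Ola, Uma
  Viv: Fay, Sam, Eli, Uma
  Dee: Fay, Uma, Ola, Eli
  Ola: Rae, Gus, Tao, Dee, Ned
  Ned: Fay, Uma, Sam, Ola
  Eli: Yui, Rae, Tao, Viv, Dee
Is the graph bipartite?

Yes

A valid 2-coloring puts {Yui, Rae, Gus, Tao, Viv, Dee, Ned} on one side and {Fay, Uma, Sam, Ola, Eli} on the other; every edge crosses between the two sides.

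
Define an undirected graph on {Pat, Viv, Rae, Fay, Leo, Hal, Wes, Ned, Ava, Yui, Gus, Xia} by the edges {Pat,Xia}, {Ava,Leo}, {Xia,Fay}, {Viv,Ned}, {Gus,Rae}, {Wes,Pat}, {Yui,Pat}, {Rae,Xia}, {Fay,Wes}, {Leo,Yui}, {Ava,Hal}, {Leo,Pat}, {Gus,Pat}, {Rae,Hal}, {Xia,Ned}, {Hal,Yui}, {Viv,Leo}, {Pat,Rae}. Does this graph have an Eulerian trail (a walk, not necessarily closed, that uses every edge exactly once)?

Degrees: Pat:6, Viv:2, Rae:4, Fay:2, Leo:4, Hal:3, Wes:2, Ned:2, Ava:2, Yui:3, Gus:2, Xia:4
Odd-degree vertices: Hal, Yui (2 total).
The non-isolated vertices are connected and exactly 2 have odd degree, so an Eulerian trail exists (from Hal to Yui).

Yes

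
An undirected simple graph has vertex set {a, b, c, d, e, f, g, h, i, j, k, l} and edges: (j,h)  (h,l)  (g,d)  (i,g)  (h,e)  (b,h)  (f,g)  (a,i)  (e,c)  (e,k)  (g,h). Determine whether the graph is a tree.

|V| = 12, |E| = 11.
It is connected with exactly 11 edges, hence acyclic — it is a tree.

Yes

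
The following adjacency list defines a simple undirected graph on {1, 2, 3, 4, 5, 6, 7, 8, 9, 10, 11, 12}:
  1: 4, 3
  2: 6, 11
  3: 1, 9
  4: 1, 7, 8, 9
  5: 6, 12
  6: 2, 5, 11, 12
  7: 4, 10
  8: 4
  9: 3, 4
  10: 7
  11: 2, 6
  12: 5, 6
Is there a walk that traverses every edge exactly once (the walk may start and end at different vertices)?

Degrees: 1:2, 2:2, 3:2, 4:4, 5:2, 6:4, 7:2, 8:1, 9:2, 10:1, 11:2, 12:2
Odd-degree vertices: 8, 10 (2 total).
The edges lie in more than one component, so no single trail can cover them all.

No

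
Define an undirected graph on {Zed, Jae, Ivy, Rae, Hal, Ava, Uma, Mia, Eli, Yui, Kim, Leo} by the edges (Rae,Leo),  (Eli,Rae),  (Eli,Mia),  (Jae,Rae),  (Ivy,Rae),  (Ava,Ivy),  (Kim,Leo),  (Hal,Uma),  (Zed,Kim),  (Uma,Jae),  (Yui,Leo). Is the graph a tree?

Yes

The graph has 12 vertices and 11 edges.
It is connected with exactly 11 edges, hence acyclic — it is a tree.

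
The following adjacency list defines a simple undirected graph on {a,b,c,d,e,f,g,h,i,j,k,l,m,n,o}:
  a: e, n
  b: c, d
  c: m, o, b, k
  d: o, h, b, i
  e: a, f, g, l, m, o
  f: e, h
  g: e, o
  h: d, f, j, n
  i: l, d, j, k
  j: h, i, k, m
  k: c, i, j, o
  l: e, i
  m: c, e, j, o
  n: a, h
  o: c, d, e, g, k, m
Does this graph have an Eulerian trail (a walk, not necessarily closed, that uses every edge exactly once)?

Yes

Degrees: a:2, b:2, c:4, d:4, e:6, f:2, g:2, h:4, i:4, j:4, k:4, l:2, m:4, n:2, o:6
Odd-degree vertices: none (0 total).
The non-isolated vertices are connected and exactly 0 have odd degree, so an Eulerian trail exists.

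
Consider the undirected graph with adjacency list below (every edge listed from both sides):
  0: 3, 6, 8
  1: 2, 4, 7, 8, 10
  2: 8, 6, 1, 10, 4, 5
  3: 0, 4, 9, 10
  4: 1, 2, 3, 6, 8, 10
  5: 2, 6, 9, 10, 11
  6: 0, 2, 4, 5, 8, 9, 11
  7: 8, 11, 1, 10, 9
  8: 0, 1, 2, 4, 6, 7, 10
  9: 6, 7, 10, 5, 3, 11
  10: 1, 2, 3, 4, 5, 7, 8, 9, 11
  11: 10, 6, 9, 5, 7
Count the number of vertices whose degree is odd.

8

Degrees: 0:3, 1:5, 2:6, 3:4, 4:6, 5:5, 6:7, 7:5, 8:7, 9:6, 10:9, 11:5
Odd-degree vertices: 0, 1, 5, 6, 7, 8, 10, 11.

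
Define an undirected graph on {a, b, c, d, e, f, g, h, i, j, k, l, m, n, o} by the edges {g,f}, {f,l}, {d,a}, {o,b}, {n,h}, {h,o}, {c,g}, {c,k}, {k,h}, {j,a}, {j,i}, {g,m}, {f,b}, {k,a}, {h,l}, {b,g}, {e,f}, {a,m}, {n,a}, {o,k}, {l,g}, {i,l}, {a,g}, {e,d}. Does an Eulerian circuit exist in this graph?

No

Degrees: a:6, b:3, c:2, d:2, e:2, f:4, g:6, h:4, i:2, j:2, k:4, l:4, m:2, n:2, o:3
b, o have odd degree; an Eulerian circuit needs every degree to be even, so none exists.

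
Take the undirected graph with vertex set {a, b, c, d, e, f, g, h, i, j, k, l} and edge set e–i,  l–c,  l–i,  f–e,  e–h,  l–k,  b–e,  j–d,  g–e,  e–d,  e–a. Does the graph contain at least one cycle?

No

|V| = 12, |E| = 11, number of components = 1.
Since 11 = 12 - 1, the graph is a forest and contains no cycle.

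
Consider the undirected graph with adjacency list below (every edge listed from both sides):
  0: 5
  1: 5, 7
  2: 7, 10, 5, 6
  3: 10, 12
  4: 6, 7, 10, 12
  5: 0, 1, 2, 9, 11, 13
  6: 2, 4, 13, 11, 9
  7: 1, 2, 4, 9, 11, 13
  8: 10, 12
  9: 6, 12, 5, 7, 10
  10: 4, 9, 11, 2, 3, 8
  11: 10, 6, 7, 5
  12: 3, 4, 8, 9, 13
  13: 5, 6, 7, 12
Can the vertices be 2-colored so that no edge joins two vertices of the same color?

Color {5, 6, 7, 10, 12} black and {0, 1, 2, 3, 4, 8, 9, 11, 13} white. No edge joins two same-colored vertices, so the graph is bipartite.

Yes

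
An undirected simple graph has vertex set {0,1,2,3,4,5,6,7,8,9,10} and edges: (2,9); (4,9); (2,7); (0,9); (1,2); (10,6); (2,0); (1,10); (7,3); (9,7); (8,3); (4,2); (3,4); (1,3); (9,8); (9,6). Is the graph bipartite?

No

The cycle 4-2-9-4 has length 3, which is odd, so the graph is not bipartite.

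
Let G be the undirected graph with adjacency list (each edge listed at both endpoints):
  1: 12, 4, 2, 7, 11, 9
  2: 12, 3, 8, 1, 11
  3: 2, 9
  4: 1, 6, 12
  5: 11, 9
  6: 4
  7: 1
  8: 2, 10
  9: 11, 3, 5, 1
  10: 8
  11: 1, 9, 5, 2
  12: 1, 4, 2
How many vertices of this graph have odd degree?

Degrees: 1:6, 2:5, 3:2, 4:3, 5:2, 6:1, 7:1, 8:2, 9:4, 10:1, 11:4, 12:3
Odd-degree vertices: 2, 4, 6, 7, 10, 12.

6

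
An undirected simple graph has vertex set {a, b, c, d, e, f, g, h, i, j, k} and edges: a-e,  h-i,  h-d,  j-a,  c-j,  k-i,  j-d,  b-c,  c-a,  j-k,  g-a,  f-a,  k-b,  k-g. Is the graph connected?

Starting from a and exploring outward reaches every vertex (a, j, e, f, c, g, d, k, b, h, i); the graph is connected.

Yes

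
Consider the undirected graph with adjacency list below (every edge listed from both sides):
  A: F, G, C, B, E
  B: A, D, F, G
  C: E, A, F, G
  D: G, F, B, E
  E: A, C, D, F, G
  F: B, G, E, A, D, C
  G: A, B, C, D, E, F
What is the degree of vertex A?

5

Neighbors of A: B, C, E, F, G.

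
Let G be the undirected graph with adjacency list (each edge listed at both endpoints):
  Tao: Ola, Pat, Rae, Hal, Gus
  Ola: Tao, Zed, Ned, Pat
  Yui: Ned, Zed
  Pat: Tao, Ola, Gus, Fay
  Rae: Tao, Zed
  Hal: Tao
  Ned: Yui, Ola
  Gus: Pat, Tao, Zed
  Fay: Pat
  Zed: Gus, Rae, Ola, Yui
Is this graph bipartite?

The cycle Gus-Pat-Tao-Gus has length 3, which is odd, so the graph is not bipartite.

No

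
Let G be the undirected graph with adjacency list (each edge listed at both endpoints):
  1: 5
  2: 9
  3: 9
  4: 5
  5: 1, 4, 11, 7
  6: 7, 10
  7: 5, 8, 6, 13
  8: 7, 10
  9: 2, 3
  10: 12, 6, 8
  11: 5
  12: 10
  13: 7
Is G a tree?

No

|V| = 13, |E| = 12.
It is not connected, so it is not a tree.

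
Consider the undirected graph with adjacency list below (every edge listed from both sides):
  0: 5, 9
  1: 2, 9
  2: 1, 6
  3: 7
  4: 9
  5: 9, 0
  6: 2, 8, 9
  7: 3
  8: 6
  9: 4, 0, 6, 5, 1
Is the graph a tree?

No

|V| = 10, |E| = 10.
It is not connected, so it is not a tree.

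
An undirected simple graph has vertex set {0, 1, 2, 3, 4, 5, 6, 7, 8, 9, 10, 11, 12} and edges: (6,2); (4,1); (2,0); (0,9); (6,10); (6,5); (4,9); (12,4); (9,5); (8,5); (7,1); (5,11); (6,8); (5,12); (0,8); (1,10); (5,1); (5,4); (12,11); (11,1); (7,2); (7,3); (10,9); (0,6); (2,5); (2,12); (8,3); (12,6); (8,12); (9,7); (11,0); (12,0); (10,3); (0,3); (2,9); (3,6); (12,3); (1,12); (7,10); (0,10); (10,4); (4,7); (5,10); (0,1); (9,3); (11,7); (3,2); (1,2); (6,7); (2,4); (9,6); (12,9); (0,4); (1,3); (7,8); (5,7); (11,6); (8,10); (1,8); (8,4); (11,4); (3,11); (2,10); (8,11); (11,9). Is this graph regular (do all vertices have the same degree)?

Degrees: 0:10, 1:10, 2:10, 3:10, 4:10, 5:10, 6:10, 7:10, 8:10, 9:10, 10:10, 11:10, 12:10
Every vertex has degree 10, so the graph is 10-regular.

Yes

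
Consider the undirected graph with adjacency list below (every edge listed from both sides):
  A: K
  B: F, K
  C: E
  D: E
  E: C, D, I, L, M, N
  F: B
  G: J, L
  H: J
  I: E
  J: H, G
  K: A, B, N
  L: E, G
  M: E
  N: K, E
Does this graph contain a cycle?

No

|V| = 14, |E| = 13, number of components = 1.
A forest on 14 vertices with 1 component has exactly 13 edges, which matches — so no cycle.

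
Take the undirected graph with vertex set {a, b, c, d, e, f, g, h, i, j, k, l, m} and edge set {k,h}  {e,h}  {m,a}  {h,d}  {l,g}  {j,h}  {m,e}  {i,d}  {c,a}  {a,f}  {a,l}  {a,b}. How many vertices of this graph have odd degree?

Degrees: a:5, b:1, c:1, d:2, e:2, f:1, g:1, h:4, i:1, j:1, k:1, l:2, m:2
Odd-degree vertices: a, b, c, f, g, i, j, k.

8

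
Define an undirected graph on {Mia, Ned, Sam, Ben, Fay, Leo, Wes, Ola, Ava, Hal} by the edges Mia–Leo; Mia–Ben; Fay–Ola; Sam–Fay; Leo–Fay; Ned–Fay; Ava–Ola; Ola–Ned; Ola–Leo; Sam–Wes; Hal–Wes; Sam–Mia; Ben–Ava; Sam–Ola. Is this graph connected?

Yes

Starting from Mia and exploring outward reaches every vertex (Mia, Sam, Ben, Leo, Fay, Wes, Ola, Ava, Ned, Hal); the graph is connected.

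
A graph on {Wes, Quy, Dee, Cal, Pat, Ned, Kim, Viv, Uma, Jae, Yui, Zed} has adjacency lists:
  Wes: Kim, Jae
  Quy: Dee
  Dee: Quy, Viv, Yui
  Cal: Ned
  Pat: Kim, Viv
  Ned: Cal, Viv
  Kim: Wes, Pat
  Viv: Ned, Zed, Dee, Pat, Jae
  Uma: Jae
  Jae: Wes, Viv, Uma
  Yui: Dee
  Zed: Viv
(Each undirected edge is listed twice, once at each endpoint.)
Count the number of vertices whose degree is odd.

8

Degrees: Wes:2, Quy:1, Dee:3, Cal:1, Pat:2, Ned:2, Kim:2, Viv:5, Uma:1, Jae:3, Yui:1, Zed:1
Odd-degree vertices: Quy, Dee, Cal, Viv, Uma, Jae, Yui, Zed.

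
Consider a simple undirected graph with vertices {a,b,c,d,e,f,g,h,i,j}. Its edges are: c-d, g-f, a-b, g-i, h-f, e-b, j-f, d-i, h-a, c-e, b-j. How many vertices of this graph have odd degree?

2

Degrees: a:2, b:3, c:2, d:2, e:2, f:3, g:2, h:2, i:2, j:2
Odd-degree vertices: b, f.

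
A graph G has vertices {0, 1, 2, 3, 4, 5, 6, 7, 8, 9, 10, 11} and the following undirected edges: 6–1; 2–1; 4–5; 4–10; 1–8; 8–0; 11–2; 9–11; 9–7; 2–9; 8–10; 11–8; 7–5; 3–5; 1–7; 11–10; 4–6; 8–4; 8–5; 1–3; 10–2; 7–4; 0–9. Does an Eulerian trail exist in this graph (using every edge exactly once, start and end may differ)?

Yes

Degrees: 0:2, 1:5, 2:4, 3:2, 4:5, 5:4, 6:2, 7:4, 8:6, 9:4, 10:4, 11:4
Odd-degree vertices: 1, 4 (2 total).
The non-isolated vertices are connected and exactly 2 have odd degree, so an Eulerian trail exists (from 1 to 4).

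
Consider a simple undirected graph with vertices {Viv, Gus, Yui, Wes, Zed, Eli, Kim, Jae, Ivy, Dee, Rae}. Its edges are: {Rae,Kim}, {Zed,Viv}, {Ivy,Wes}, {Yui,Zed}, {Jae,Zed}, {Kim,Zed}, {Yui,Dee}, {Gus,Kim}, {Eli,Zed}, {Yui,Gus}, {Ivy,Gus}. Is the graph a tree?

|V| = 11, |E| = 11.
A tree on 11 vertices has exactly 10 edges; this graph has 11, so it contains a cycle and is not a tree.

No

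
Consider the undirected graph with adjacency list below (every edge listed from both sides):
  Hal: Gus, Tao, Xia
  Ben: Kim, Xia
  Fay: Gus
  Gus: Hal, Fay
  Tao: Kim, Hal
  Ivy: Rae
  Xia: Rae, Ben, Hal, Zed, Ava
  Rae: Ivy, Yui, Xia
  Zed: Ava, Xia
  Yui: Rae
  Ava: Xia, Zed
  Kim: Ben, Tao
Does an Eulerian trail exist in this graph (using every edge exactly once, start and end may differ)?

Degrees: Hal:3, Ben:2, Fay:1, Gus:2, Tao:2, Ivy:1, Xia:5, Rae:3, Zed:2, Yui:1, Ava:2, Kim:2
Odd-degree vertices: Hal, Fay, Ivy, Xia, Rae, Yui (6 total).
With 6 odd-degree vertices (more than two), no single trail can use every edge.

No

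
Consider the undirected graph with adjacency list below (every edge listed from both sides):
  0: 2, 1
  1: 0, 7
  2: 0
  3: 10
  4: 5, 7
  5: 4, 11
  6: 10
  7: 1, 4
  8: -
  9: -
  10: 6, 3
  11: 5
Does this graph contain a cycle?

No

The graph has 12 vertices, 8 edges, and 4 connected components.
Since 8 = 12 - 4, the graph is a forest and contains no cycle.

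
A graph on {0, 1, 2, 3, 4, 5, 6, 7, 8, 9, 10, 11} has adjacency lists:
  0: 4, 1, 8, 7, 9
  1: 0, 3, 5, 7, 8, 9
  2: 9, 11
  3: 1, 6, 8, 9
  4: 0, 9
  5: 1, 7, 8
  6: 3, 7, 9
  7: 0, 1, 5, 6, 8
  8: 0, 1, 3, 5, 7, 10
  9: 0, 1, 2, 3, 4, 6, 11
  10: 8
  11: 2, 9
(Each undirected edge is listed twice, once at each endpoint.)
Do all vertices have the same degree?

Degrees: 0:5, 1:6, 2:2, 3:4, 4:2, 5:3, 6:3, 7:5, 8:6, 9:7, 10:1, 11:2
Degrees are not all equal (e.g. deg(10)=1 but deg(9)=7); not regular.

No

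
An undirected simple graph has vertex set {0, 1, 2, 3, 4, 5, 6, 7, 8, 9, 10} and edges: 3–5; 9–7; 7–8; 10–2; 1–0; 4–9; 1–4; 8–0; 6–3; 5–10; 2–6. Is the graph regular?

Degrees: 0:2, 1:2, 2:2, 3:2, 4:2, 5:2, 6:2, 7:2, 8:2, 9:2, 10:2
All degrees equal 2; the graph is regular.

Yes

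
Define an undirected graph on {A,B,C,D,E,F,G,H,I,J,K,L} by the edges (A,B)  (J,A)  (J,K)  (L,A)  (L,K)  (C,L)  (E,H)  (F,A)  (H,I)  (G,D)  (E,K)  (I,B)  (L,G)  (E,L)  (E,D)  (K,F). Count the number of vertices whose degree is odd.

2

Degrees: A:4, B:2, C:1, D:2, E:4, F:2, G:2, H:2, I:2, J:2, K:4, L:5
Odd-degree vertices: C, L.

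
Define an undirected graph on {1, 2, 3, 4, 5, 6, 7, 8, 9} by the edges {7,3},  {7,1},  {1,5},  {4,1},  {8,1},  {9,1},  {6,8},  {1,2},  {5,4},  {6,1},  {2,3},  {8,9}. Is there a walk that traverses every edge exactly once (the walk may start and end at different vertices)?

Degrees: 1:7, 2:2, 3:2, 4:2, 5:2, 6:2, 7:2, 8:3, 9:2
Odd-degree vertices: 1, 8 (2 total).
With 2 odd-degree vertices and all edges in one connected piece, an Eulerian trail exists (from 1 to 8).

Yes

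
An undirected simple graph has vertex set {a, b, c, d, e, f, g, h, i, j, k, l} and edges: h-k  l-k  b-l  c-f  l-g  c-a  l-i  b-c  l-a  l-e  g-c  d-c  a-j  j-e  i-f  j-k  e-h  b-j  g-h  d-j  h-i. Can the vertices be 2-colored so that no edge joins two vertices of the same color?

i-f-c-g-l-i is an odd cycle (length 5), and a bipartite graph can contain only even cycles.

No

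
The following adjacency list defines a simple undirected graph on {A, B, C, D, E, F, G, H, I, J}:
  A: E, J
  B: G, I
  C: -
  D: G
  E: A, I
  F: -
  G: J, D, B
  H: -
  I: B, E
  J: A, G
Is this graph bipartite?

Yes

A valid 2-coloring puts {B, C, D, E, F, H, J} on one side and {A, G, I} on the other; every edge crosses between the two sides.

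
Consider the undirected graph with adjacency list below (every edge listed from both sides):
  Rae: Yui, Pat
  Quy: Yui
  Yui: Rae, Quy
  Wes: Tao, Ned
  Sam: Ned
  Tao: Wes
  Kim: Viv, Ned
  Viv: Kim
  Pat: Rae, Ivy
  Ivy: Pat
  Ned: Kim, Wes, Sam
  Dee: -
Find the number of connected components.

Component: {Dee}
Component: {Rae, Quy, Yui, Pat, Ivy}
Component: {Wes, Sam, Tao, Kim, Viv, Ned}

3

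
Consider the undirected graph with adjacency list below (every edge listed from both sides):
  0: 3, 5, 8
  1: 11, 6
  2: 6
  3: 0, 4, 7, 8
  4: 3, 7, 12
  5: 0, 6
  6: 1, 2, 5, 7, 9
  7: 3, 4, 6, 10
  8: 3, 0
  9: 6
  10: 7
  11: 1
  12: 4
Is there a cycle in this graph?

The graph has 13 vertices, 15 edges, and 1 connected component.
One cycle is 0-3-7-6-5-0.

Yes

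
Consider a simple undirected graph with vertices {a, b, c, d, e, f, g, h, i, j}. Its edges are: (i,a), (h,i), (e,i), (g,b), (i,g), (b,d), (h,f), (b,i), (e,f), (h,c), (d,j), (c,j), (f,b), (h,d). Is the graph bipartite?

No

i-g-b-i is an odd cycle (length 3), and a bipartite graph can contain only even cycles.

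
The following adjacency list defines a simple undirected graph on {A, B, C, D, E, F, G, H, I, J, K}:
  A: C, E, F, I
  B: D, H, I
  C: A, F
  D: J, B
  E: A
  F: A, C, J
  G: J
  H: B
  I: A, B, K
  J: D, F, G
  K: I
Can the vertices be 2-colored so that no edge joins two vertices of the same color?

The cycle A-C-F-A has length 3, which is odd, so the graph is not bipartite.

No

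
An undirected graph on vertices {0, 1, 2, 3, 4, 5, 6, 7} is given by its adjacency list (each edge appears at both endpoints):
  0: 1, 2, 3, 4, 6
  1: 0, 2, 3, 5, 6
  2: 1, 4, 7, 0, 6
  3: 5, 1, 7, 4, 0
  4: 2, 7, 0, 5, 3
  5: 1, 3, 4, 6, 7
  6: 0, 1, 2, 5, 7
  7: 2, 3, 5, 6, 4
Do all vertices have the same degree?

Yes

Degrees: 0:5, 1:5, 2:5, 3:5, 4:5, 5:5, 6:5, 7:5
Every vertex has degree 5, so the graph is 5-regular.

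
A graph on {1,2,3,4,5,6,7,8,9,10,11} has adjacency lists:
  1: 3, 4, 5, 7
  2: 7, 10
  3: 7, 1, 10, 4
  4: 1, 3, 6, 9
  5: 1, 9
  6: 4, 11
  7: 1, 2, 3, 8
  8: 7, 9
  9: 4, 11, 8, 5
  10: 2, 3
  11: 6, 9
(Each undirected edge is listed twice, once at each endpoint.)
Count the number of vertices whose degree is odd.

Degrees: 1:4, 2:2, 3:4, 4:4, 5:2, 6:2, 7:4, 8:2, 9:4, 10:2, 11:2
Odd-degree vertices: none.

0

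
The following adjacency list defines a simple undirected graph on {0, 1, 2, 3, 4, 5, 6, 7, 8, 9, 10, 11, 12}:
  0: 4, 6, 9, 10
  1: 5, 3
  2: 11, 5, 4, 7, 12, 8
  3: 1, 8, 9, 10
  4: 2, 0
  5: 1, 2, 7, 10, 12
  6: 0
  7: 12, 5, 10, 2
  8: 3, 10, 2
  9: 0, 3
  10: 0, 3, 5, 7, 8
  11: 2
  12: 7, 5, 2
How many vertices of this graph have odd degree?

Degrees: 0:4, 1:2, 2:6, 3:4, 4:2, 5:5, 6:1, 7:4, 8:3, 9:2, 10:5, 11:1, 12:3
Odd-degree vertices: 5, 6, 8, 10, 11, 12.

6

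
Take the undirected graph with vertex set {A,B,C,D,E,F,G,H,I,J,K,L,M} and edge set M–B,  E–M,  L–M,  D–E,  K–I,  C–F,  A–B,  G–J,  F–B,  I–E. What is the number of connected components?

Component: {H}
Component: {G, J}
Component: {A, B, C, D, E, F, I, K, L, M}

3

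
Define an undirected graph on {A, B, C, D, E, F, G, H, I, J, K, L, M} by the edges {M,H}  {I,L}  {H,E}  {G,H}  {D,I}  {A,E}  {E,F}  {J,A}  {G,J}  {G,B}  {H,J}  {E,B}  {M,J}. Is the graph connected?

No

Component: {C}
Component: {K}
Component: {D, I, L}
Component: {A, B, E, F, G, H, J, M}
No edge joins these 4 groups, so the graph is disconnected.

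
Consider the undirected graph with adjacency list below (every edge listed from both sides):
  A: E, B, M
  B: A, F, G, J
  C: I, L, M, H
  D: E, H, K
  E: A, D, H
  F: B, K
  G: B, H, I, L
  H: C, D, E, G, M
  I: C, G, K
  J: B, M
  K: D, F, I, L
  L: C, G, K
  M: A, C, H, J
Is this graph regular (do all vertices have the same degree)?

Degrees: A:3, B:4, C:4, D:3, E:3, F:2, G:4, H:5, I:3, J:2, K:4, L:3, M:4
Degrees are not all equal (e.g. deg(F)=2 but deg(H)=5); not regular.

No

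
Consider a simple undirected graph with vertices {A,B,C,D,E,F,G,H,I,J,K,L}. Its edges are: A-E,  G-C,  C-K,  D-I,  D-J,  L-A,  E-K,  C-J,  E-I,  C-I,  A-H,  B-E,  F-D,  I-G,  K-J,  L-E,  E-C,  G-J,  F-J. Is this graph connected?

A breadth-first search from A visits A, L, H, E, I, K, B, C, G, D, J, F — all 12 vertices — so the graph is connected.

Yes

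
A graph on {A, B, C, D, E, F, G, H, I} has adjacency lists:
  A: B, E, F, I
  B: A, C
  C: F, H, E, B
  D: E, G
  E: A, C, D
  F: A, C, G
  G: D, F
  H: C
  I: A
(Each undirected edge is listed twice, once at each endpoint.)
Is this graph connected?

Yes

Starting from A and exploring outward reaches every vertex (A, F, I, E, B, G, C, D, H); the graph is connected.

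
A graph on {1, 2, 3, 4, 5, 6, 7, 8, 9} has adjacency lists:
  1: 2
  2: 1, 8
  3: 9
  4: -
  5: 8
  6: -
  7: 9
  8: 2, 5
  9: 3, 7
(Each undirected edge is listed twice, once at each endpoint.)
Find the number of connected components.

4

Component: {4}
Component: {6}
Component: {3, 7, 9}
Component: {1, 2, 5, 8}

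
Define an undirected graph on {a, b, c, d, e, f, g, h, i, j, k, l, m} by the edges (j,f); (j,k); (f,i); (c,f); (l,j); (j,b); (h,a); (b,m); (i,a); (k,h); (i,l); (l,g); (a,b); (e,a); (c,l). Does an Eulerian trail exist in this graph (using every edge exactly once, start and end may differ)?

Degrees: a:4, b:3, c:2, d:0, e:1, f:3, g:1, h:2, i:3, j:4, k:2, l:4, m:1
Odd-degree vertices: b, e, f, g, i, m (6 total).
An Eulerian trail requires 0 or 2 odd-degree vertices; here there are 6.

No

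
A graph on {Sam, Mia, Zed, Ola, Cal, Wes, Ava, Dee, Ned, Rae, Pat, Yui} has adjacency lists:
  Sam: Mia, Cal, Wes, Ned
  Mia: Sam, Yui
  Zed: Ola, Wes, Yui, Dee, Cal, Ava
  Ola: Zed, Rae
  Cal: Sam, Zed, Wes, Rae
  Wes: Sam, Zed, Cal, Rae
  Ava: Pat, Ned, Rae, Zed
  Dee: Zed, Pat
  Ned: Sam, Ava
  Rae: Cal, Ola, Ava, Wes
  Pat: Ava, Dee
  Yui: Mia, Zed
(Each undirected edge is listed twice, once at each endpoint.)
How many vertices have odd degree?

Degrees: Sam:4, Mia:2, Zed:6, Ola:2, Cal:4, Wes:4, Ava:4, Dee:2, Ned:2, Rae:4, Pat:2, Yui:2
Odd-degree vertices: none.

0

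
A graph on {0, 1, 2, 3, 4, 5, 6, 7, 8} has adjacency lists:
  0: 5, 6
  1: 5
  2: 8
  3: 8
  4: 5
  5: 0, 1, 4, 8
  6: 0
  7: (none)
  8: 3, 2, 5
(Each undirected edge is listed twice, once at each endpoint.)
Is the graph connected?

No

Component: {7}
Component: {0, 1, 2, 3, 4, 5, 6, 8}
No edge joins these 2 groups, so the graph is disconnected.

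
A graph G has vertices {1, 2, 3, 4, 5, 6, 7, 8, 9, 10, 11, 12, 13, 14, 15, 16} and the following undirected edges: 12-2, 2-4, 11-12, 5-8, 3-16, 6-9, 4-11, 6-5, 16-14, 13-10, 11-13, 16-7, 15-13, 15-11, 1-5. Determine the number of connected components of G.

Component: {3, 7, 14, 16}
Component: {1, 5, 6, 8, 9}
Component: {2, 4, 10, 11, 12, 13, 15}

3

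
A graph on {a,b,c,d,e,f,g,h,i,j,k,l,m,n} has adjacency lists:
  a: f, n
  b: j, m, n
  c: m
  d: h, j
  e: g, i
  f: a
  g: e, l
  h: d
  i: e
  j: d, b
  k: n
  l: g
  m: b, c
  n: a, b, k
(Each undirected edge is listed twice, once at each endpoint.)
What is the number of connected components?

Component: {e, g, i, l}
Component: {a, b, c, d, f, h, j, k, m, n}

2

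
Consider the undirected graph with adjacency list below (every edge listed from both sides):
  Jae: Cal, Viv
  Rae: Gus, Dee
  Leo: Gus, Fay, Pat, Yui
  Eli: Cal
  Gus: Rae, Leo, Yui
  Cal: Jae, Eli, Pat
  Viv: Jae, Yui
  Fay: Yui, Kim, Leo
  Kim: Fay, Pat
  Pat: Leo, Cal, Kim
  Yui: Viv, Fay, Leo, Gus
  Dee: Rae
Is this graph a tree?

|V| = 12, |E| = 15.
A tree on 12 vertices has exactly 11 edges; this graph has 15, so it contains a cycle and is not a tree.

No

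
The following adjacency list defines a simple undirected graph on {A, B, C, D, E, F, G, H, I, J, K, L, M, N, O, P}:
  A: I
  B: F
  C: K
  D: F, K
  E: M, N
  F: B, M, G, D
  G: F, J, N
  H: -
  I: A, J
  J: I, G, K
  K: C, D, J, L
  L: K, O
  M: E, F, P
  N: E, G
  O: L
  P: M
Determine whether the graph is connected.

Component: {H}
Component: {A, B, C, D, E, F, G, I, J, K, L, M, N, O, P}
No edge joins these 2 groups, so the graph is disconnected.

No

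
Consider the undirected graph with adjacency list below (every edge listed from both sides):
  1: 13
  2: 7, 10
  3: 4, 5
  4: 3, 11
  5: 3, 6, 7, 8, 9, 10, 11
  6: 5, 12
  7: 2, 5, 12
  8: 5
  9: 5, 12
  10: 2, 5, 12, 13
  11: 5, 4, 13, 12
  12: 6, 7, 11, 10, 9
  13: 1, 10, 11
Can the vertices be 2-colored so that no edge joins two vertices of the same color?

A valid 2-coloring puts {2, 4, 5, 12, 13} on one side and {1, 3, 6, 7, 8, 9, 10, 11} on the other; every edge crosses between the two sides.

Yes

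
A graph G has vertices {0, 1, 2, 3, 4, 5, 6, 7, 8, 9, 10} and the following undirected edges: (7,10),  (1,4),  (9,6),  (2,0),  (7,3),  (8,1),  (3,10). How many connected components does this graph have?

5

Component: {5}
Component: {0, 2}
Component: {6, 9}
Component: {1, 4, 8}
Component: {3, 7, 10}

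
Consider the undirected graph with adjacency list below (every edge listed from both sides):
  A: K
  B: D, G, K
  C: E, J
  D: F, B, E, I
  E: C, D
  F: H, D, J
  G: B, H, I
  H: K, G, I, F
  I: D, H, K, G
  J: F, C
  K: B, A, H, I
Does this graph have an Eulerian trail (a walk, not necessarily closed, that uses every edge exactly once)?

No

Degrees: A:1, B:3, C:2, D:4, E:2, F:3, G:3, H:4, I:4, J:2, K:4
Odd-degree vertices: A, B, F, G (4 total).
An Eulerian trail requires 0 or 2 odd-degree vertices; here there are 4.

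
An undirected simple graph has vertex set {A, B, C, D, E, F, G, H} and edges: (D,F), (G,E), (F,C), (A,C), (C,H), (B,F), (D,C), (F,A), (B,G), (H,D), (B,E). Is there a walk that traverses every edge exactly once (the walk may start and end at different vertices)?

Degrees: A:2, B:3, C:4, D:3, E:2, F:4, G:2, H:2
Odd-degree vertices: B, D (2 total).
With 2 odd-degree vertices and all edges in one connected piece, an Eulerian trail exists (from B to D).

Yes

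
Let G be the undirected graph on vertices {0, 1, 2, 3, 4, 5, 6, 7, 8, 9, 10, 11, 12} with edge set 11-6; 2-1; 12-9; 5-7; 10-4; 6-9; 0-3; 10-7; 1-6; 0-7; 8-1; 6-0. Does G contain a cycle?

No

The graph has 13 vertices, 12 edges, and 1 connected component.
Since 12 = 13 - 1, the graph is a forest and contains no cycle.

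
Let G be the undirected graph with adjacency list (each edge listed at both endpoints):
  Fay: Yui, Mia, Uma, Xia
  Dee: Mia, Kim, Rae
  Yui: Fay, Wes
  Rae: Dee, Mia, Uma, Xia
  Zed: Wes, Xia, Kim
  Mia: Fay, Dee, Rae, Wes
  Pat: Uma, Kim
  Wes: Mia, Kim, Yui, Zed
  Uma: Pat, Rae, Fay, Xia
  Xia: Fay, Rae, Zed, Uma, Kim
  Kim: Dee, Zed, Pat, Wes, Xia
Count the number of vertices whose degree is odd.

4

Degrees: Fay:4, Dee:3, Yui:2, Rae:4, Zed:3, Mia:4, Pat:2, Wes:4, Uma:4, Xia:5, Kim:5
Odd-degree vertices: Dee, Zed, Xia, Kim.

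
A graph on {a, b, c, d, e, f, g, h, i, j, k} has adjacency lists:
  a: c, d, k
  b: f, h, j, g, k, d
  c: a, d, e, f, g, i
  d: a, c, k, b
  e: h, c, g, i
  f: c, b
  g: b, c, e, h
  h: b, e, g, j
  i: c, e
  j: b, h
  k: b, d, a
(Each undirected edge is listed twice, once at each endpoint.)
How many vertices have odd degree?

Degrees: a:3, b:6, c:6, d:4, e:4, f:2, g:4, h:4, i:2, j:2, k:3
Odd-degree vertices: a, k.

2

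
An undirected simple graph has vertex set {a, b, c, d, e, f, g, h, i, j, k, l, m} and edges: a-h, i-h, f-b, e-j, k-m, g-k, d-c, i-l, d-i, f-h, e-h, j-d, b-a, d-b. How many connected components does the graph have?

Component: {g, k, m}
Component: {a, b, c, d, e, f, h, i, j, l}

2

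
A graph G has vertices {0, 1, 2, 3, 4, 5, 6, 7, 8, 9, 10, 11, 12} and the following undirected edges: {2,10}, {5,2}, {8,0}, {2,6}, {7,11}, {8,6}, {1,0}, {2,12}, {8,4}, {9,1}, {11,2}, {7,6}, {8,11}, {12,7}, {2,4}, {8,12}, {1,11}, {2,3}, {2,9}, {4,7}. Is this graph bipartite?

Color {1, 2, 7, 8} black and {0, 3, 4, 5, 6, 9, 10, 11, 12} white. No edge joins two same-colored vertices, so the graph is bipartite.

Yes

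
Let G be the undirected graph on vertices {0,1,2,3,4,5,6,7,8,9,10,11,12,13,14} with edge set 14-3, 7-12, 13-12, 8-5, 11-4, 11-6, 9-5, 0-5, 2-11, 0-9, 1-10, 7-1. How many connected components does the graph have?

Component: {3, 14}
Component: {0, 5, 8, 9}
Component: {2, 4, 6, 11}
Component: {1, 7, 10, 12, 13}

4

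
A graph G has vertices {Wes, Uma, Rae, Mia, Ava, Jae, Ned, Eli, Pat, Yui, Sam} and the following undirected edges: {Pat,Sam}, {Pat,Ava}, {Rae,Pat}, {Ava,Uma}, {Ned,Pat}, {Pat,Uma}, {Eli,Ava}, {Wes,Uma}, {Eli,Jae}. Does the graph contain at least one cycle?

Yes

|V| = 11, |E| = 9, number of components = 3.
One cycle is Uma-Ava-Pat-Uma.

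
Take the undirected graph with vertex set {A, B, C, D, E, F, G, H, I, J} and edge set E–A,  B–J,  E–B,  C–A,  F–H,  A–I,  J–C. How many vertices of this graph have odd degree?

Degrees: A:3, B:2, C:2, D:0, E:2, F:1, G:0, H:1, I:1, J:2
Odd-degree vertices: A, F, H, I.

4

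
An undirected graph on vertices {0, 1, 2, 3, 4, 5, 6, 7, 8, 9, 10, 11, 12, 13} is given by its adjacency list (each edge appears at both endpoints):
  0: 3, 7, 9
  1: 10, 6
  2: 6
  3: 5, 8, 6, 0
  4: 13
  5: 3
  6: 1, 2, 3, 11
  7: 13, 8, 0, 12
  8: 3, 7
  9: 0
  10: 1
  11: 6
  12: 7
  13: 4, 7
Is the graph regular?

Degrees: 0:3, 1:2, 2:1, 3:4, 4:1, 5:1, 6:4, 7:4, 8:2, 9:1, 10:1, 11:1, 12:1, 13:2
Vertex 2 has degree 1 while 3 has degree 4, so the graph is not regular.

No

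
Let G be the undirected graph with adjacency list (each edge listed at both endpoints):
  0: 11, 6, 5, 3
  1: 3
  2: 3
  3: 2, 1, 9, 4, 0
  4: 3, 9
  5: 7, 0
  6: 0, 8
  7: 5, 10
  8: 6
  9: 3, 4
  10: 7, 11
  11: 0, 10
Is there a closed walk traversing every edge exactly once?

Degrees: 0:4, 1:1, 2:1, 3:5, 4:2, 5:2, 6:2, 7:2, 8:1, 9:2, 10:2, 11:2
1, 2, 3, 8 have odd degree; an Eulerian circuit needs every degree to be even, so none exists.

No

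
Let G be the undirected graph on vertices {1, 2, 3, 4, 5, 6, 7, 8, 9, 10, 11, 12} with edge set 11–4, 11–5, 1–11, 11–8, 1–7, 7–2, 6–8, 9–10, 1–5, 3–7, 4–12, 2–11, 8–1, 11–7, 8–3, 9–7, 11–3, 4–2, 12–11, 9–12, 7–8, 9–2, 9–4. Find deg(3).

Neighbors of 3: 7, 8, 11.

3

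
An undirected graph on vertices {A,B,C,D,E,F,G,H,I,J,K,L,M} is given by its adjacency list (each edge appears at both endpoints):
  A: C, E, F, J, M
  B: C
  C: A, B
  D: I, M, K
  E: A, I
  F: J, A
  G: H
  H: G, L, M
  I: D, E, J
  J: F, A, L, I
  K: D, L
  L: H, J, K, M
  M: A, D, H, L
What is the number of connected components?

Component: {A, B, C, D, E, F, G, H, I, J, K, L, M}

1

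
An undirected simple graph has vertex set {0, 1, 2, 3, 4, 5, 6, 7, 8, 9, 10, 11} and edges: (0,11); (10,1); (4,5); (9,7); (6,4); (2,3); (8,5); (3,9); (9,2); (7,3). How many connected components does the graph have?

4

Component: {0, 11}
Component: {1, 10}
Component: {2, 3, 7, 9}
Component: {4, 5, 6, 8}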